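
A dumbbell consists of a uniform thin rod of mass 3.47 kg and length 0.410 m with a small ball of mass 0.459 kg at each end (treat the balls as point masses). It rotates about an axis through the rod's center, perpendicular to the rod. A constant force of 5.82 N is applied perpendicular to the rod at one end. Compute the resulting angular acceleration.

α ≈ 13.7 rad/s²

I_rod = (1/12)ML² = (1/12)(3.47)(0.410)² = 0.04861 kg·m².
I_balls = 2·m·(L/2)² = 2(0.459)(0.2050)² = 0.03858 kg·m².
Total I = 0.08719 kg·m².
τ = F·(L/2) = (5.82)(0.205) = 1.193 N·m.
α = τ/I = 1.193/0.08719 = 13.68 rad/s².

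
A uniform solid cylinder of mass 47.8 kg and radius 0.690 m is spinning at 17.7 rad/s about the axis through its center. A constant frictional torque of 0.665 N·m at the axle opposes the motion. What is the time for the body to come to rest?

t ≈ 303 s

I = ½MR² = (1/2)(47.8)(0.690)² = 11.38 kg·m².
The net torque has magnitude 0.665 N·m, opposing ω.
|α| = τ/I = 0.6650/11.38 = 0.05844 rad/s² (deceleration).
0 = ω₀ − |α|t ⇒ t = ω₀/|α| = 17.7/0.05844 = 302.9 s.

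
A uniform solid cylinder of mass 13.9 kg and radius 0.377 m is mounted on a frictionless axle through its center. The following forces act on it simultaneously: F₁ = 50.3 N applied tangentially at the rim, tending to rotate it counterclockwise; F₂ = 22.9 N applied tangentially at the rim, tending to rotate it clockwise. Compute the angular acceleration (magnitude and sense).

α ≈ 10.5 rad/s², counterclockwise

I = ½MR² = (1/2)(13.9)(0.377)² = 0.9878 kg·m².
Taking counterclockwise as positive: τ₁ = +(50.3)(0.377) = +18.96 N·m; τ₂ = −(22.9)(0.377) = −8.633 N·m.
Net torque τ = 10.33 N·m.
α = τ/I = 10.33/0.9878 = 10.46 rad/s².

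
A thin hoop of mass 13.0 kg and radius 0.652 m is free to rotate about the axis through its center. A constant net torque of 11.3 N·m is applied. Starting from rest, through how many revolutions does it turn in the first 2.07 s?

I = MR² = (13.0)(0.652)² = 5.526 kg·m².
α = τ/I = 11.3/5.526 = 2.045 rad/s².
θ = ½αt² = ½(2.045)(2.07)² = 4.381 rad.
Revolutions = θ/(2π) = 0.6972.

≈ 0.697 revolutions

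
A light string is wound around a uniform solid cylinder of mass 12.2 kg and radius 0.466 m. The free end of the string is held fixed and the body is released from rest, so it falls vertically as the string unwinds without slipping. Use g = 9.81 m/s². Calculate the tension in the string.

Translation: Mg − T = Ma. Rotation about the center: TR = Iα with I = ½MR².
With a = αR: T = (I/R²)a = (1/2)M a, so Mg = (1 + 0.5000)Ma.
a = g/(1 + 0.5000) = 9.81/1.500 = 6.540 m/s².
T = 0.5000·M·a = (0.5000)(12.2)(6.540) = 39.89 N.

T ≈ 39.9 N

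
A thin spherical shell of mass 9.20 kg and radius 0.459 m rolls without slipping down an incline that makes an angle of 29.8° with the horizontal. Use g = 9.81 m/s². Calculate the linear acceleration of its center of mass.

a ≈ 2.93 m/s²

Translation along the incline: Mg sinθ − f = Ma.
Rotation about the center: fR = Iα with I = (2/3)MR². No-slip gives a = αR, so f = (I/R²)a = (2/3)M a.
Substituting: Mg sinθ = (1 + 0.6667)Ma, so a = g sinθ/(1 + 0.6667) = (9.81) sin 29.8° / 1.667 = 2.925 m/s².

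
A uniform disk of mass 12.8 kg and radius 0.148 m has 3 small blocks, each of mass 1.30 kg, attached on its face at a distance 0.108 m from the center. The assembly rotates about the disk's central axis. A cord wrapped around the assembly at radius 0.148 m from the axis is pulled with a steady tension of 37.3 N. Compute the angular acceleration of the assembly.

α ≈ 29.7 rad/s²

I_disk = ½MR² = ½(12.8)(0.148)² = 0.1402 kg·m².
I_blocks = 3·m·r² = 3(1.30)(0.108)² = 0.04549 kg·m².
Total I = 0.1857 kg·m².
τ = F r = (37.3)(0.148) = 5.520 N·m.
α = τ/I = 5.520/0.1857 = 29.73 rad/s².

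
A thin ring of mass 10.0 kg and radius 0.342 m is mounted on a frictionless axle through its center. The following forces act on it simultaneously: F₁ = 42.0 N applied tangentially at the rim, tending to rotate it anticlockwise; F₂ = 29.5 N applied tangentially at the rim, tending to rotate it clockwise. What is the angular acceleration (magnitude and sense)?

I = MR² = (10.0)(0.342)² = 1.170 kg·m².
Taking anticlockwise as positive: τ₁ = +(42.0)(0.342) = +14.36 N·m; τ₂ = −(29.5)(0.342) = −10.09 N·m.
Net torque τ = 4.275 N·m.
α = τ/I = 4.275/1.170 = 3.655 rad/s².

α ≈ 3.65 rad/s², anticlockwise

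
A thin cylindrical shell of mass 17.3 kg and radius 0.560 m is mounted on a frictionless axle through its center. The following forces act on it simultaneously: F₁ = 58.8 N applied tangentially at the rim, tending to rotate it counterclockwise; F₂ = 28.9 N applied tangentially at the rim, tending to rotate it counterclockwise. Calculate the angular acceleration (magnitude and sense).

α ≈ 9.05 rad/s², counterclockwise

I = MR² = (17.3)(0.560)² = 5.425 kg·m².
Taking counterclockwise as positive: τ₁ = +(58.8)(0.560) = +32.93 N·m; τ₂ = +(28.9)(0.560) = +16.18 N·m.
Net torque τ = 49.11 N·m.
α = τ/I = 49.11/5.425 = 9.052 rad/s².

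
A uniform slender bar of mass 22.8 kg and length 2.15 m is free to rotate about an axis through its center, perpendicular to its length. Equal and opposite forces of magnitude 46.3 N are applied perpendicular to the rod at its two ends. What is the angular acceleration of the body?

I = (1/12)ML² = (1/12)(22.8)(2.15)² = 8.783 kg·m².
The couple gives τ = F·(L/2) + F·(L/2) = F L = (46.3)(2.15) = 99.54 N·m.
From τ = Iα: α = 99.54/8.783 = 11.33 rad/s².

α ≈ 11.3 rad/s²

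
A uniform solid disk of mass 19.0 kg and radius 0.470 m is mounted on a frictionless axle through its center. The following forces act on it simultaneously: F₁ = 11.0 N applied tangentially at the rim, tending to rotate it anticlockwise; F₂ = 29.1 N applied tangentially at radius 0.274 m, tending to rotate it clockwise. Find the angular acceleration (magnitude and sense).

I = ½MR² = (1/2)(19.0)(0.470)² = 2.099 kg·m².
Taking anticlockwise as positive: τ₁ = +(11.0)(0.470) = +5.170 N·m; τ₂ = −(29.1)(0.274) = −7.973 N·m.
Net torque τ = -2.803 N·m.
α = τ/I = -2.803/2.099 = -1.336 rad/s².

α ≈ 1.34 rad/s², clockwise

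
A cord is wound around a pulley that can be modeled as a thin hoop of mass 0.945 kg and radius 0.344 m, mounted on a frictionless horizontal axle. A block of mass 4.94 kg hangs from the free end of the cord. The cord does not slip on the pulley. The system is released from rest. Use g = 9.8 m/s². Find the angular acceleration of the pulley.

I = MR² = (0.945)(0.344)² = 0.1118 kg·m².
Block: mg − T = ma. Pulley: TR = Iα. No-slip: a = αR, so T = (I/R²)a = 0.9450·a.
Then mg = (m + 0.9450)a, so a = (4.94)(9.8)/(4.94 + 0.9450) = 8.226 m/s².
α = a/R = 8.226/0.344 = 23.91 rad/s².

α ≈ 23.9 rad/s²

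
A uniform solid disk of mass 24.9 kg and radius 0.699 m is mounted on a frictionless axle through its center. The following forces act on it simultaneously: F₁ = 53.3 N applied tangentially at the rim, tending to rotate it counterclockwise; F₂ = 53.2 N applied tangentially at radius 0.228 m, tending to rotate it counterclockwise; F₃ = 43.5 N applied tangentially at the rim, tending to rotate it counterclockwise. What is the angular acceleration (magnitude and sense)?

α ≈ 13.1 rad/s², counterclockwise

I = ½MR² = (1/2)(24.9)(0.699)² = 6.083 kg·m².
Taking counterclockwise as positive: τ₁ = +(53.3)(0.699) = +37.26 N·m; τ₂ = +(53.2)(0.228) = +12.13 N·m; τ₃ = +(43.5)(0.699) = +30.41 N·m.
Net torque τ = 79.79 N·m.
α = τ/I = 79.79/6.083 = 13.12 rad/s².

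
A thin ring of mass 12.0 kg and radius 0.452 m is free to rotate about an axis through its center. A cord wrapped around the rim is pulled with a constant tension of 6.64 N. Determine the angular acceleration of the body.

I = MR² = (12.0)(0.452)² = 2.452 kg·m².
τ = F R = (6.64)(0.452) = 3.001 N·m.
Newton's second law for rotation, τ = Iα, gives α = τ/I = 3.001/2.452 = 1.224 rad/s².

α ≈ 1.22 rad/s²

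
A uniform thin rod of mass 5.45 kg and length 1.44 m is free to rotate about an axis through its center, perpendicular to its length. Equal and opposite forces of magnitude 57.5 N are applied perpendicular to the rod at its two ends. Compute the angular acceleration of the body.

I = (1/12)ML² = (1/12)(5.45)(1.44)² = 0.9418 kg·m².
The couple gives τ = F·(L/2) + F·(L/2) = F L = (57.5)(1.44) = 82.80 N·m.
Newton's second law for rotation, τ = Iα, gives α = τ/I = 82.80/0.9418 = 87.92 rad/s².

α ≈ 87.9 rad/s²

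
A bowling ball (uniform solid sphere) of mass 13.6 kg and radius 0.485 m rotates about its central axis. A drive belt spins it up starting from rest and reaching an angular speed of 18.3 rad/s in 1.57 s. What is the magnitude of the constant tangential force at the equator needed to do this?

F ≈ 30.8 N

I = (2/5)MR² = (2/5)(13.6)(0.485)² = 1.280 kg·m².
α = Δω/Δt = (18.3 − 0)/1.57 = 11.66 rad/s².
The required torque is τ = Iα = (1.280)(11.66) = 14.92 N·m.
A tangential force at the equator gives τ = FR, so F = τ/R = 14.92/0.485 = 30.75 N.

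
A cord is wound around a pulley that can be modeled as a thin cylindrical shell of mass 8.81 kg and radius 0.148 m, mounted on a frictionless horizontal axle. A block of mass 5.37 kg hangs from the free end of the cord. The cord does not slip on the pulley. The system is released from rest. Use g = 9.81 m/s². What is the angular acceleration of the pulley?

I = MR² = (8.81)(0.148)² = 0.1930 kg·m².
Block: mg − T = ma. Pulley: TR = Iα. No-slip: a = αR, so T = (I/R²)a = 8.810·a.
Then mg = (m + 8.810)a, so a = (5.37)(9.81)/(5.37 + 8.810) = 3.715 m/s².
α = a/R = 3.715/0.148 = 25.10 rad/s².

α ≈ 25.1 rad/s²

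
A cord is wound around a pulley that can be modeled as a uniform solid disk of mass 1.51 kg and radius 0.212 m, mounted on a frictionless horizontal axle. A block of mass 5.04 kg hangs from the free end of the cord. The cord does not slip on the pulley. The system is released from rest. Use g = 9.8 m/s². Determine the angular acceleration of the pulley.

I = ½MR² = (1/2)(1.51)(0.212)² = 0.03393 kg·m².
Block: mg − T = ma. Pulley: TR = Iα. No-slip: a = αR, so T = (I/R²)a = 0.7550·a.
Then mg = (m + 0.7550)a, so a = (5.04)(9.8)/(5.04 + 0.7550) = 8.523 m/s².
α = a/R = 8.523/0.212 = 40.20 rad/s².

α ≈ 40.2 rad/s²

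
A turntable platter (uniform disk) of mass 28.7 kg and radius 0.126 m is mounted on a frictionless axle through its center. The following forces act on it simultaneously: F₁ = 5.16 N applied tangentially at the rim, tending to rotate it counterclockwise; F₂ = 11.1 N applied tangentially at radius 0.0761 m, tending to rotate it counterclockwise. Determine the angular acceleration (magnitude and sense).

I = ½MR² = (1/2)(28.7)(0.126)² = 0.2278 kg·m².
Taking counterclockwise as positive: τ₁ = +(5.16)(0.126) = +0.6502 N·m; τ₂ = +(11.1)(0.0761) = +0.8447 N·m.
Net torque τ = 1.495 N·m.
α = τ/I = 1.495/0.2278 = 6.562 rad/s².

α ≈ 6.56 rad/s², counterclockwise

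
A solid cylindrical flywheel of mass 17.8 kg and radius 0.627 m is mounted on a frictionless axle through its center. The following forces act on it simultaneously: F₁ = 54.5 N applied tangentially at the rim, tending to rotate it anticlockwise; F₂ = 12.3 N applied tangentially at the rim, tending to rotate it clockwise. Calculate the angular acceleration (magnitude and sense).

I = ½MR² = (1/2)(17.8)(0.627)² = 3.499 kg·m².
Taking anticlockwise as positive: τ₁ = +(54.5)(0.627) = +34.17 N·m; τ₂ = −(12.3)(0.627) = −7.712 N·m.
Net torque τ = 26.46 N·m.
α = τ/I = 26.46/3.499 = 7.562 rad/s².

α ≈ 7.56 rad/s², anticlockwise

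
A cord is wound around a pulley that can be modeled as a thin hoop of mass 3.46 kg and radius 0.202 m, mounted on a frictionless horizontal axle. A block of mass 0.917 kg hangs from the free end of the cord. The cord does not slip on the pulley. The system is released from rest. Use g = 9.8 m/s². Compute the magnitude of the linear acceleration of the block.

I = MR² = (3.46)(0.202)² = 0.1412 kg·m².
Block: mg − T = ma. Pulley: TR = Iα. No-slip: a = αR, so T = (I/R²)a = 3.460·a.
Then mg = (m + 3.460)a, so a = (0.917)(9.8)/(0.917 + 3.460) = 2.053 m/s².

a ≈ 2.05 m/s²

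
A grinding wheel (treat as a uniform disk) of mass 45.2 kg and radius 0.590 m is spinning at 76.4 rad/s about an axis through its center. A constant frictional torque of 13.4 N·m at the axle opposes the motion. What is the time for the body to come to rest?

I = ½MR² = (1/2)(45.2)(0.590)² = 7.867 kg·m².
The net torque has magnitude 13.4 N·m, opposing ω.
|α| = τ/I = 13.40/7.867 = 1.703 rad/s² (deceleration).
0 = ω₀ − |α|t ⇒ t = ω₀/|α| = 76.4/1.703 = 44.85 s.

t ≈ 44.9 s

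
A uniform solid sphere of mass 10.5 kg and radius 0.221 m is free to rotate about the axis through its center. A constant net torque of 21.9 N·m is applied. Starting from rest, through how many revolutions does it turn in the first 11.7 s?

I = (2/5)MR² = (2/5)(10.5)(0.221)² = 0.2051 kg·m².
α = τ/I = 21.9/0.2051 = 106.8 rad/s².
θ = ½αt² = ½(106.8)(11.7)² = 7307 rad.
Revolutions = θ/(2π) = 1163.

≈ 1160 revolutions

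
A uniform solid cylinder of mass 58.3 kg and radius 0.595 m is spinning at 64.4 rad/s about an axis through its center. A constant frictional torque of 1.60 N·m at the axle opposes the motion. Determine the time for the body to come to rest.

t ≈ 415 s

I = ½MR² = (1/2)(58.3)(0.595)² = 10.32 kg·m².
The net torque has magnitude 1.60 N·m, opposing ω.
|α| = τ/I = 1.600/10.32 = 0.1550 rad/s² (deceleration).
0 = ω₀ − |α|t ⇒ t = ω₀/|α| = 64.4/0.1550 = 415.4 s.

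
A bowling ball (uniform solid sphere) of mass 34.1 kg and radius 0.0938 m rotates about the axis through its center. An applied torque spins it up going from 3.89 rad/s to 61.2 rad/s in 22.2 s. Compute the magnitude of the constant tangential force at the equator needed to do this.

I = (2/5)MR² = (2/5)(34.1)(0.0938)² = 0.1200 kg·m².
α = Δω/Δt = (61.2 − 3.89)/22.2 = 2.582 rad/s².
The required torque is τ = Iα = (0.1200)(2.582) = 0.3098 N·m.
A tangential force at the equator gives τ = FR, so F = τ/R = 0.3098/0.0938 = 3.303 N.

F ≈ 3.30 N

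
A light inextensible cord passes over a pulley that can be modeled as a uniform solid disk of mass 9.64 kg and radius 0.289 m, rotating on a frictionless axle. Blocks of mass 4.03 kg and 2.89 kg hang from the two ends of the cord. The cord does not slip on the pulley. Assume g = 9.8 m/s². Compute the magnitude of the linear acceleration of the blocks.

I = ½MR² = (1/2)(9.64)(0.289)² = 0.4026 kg·m².
Heavier block: m₁g − T₁ = m₁a. Lighter block: T₂ − m₂g = m₂a.
Pulley: (T₁ − T₂)R = Iα = I(a/R), so T₁ − T₂ = (I/R²)a = (1/2)M_p a = 4.820·a.
Adding the three: (m₁ − m₂)g = (m₁ + m₂ + 4.820)a, so a = (4.03 − 2.89)(9.8)/(4.03 + 2.89 + 4.820) = 0.9516 m/s².

a ≈ 0.952 m/s²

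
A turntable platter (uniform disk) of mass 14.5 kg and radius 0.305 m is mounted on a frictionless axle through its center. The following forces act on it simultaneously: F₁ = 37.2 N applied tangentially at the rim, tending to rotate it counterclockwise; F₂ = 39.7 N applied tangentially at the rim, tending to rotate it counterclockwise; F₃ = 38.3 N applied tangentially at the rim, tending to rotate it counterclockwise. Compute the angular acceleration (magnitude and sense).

I = ½MR² = (1/2)(14.5)(0.305)² = 0.6744 kg·m².
Taking counterclockwise as positive: τ₁ = +(37.2)(0.305) = +11.35 N·m; τ₂ = +(39.7)(0.305) = +12.11 N·m; τ₃ = +(38.3)(0.305) = +11.68 N·m.
Net torque τ = 35.14 N·m.
α = τ/I = 35.14/0.6744 = 52.10 rad/s².

α ≈ 52.1 rad/s², counterclockwise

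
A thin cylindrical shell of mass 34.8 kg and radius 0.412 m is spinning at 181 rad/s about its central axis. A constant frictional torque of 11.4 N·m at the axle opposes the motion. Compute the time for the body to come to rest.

I = MR² = (34.8)(0.412)² = 5.907 kg·m².
The net torque has magnitude 11.4 N·m, opposing ω.
|α| = τ/I = 11.40/5.907 = 1.930 rad/s² (deceleration).
0 = ω₀ − |α|t ⇒ t = ω₀/|α| = 181/1.930 = 93.79 s.

t ≈ 93.8 s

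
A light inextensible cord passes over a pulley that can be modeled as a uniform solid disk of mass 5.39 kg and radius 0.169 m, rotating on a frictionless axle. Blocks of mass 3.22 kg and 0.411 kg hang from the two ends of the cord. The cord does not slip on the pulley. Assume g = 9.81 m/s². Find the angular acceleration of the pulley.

I = ½MR² = (1/2)(5.39)(0.169)² = 0.07697 kg·m².
Heavier block: m₁g − T₁ = m₁a. Lighter block: T₂ − m₂g = m₂a.
Pulley: (T₁ − T₂)R = Iα = I(a/R), so T₁ − T₂ = (I/R²)a = (1/2)M_p a = 2.695·a.
Adding the three: (m₁ − m₂)g = (m₁ + m₂ + 2.695)a, so a = (3.22 − 0.411)(9.81)/(3.22 + 0.411 + 2.695) = 4.356 m/s².
α = a/R = 4.356/0.169 = 25.78 rad/s².

α ≈ 25.8 rad/s²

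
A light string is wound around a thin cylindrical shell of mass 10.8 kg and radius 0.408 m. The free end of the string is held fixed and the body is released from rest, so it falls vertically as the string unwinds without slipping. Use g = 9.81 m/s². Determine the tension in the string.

Translation: Mg − T = Ma. Rotation about the center: TR = Iα with I = MR².
With a = αR: T = (I/R²)a = M a, so Mg = (1 + 1.000)Ma.
a = g/(1 + 1.000) = 9.81/2.000 = 4.905 m/s².
T = 1.000·M·a = (1.000)(10.8)(4.905) = 52.97 N.

T ≈ 53.0 N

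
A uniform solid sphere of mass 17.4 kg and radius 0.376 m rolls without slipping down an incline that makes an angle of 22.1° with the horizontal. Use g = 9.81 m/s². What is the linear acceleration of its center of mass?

a ≈ 2.64 m/s²

Translation along the incline: Mg sinθ − f = Ma.
Rotation about the center: fR = Iα with I = (2/5)MR². No-slip gives a = αR, so f = (I/R²)a = (2/5)M a.
Substituting: Mg sinθ = (1 + 0.4000)Ma, so a = g sinθ/(1 + 0.4000) = (9.81) sin 22.1° / 1.400 = 2.636 m/s².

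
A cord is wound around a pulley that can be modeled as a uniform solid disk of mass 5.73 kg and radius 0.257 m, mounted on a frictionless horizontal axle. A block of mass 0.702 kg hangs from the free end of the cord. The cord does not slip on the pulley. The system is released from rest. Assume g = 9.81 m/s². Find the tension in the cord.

I = ½MR² = (1/2)(5.73)(0.257)² = 0.1892 kg·m².
Block: mg − T = ma. Pulley: TR = Iα. No-slip: a = αR, so T = (I/R²)a = 2.865·a.
Then mg = (m + 2.865)a, so a = (0.702)(9.81)/(0.702 + 2.865) = 1.931 m/s².
T = 2.865·a = 5.531 N.

T ≈ 5.53 N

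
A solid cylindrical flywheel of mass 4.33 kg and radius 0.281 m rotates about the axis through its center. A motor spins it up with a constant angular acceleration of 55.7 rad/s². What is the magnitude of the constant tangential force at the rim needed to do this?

F ≈ 33.9 N

I = ½MR² = (1/2)(4.33)(0.281)² = 0.1710 kg·m².
The required torque is τ = Iα = (0.1710)(55.70) = 9.522 N·m.
A tangential force at the rim gives τ = FR, so F = τ/R = 9.522/0.281 = 33.89 N.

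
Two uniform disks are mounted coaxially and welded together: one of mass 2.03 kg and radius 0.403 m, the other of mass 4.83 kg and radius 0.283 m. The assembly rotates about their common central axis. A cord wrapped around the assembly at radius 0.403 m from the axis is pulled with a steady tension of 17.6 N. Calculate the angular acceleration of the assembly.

α ≈ 19.8 rad/s²

I = ½M₁R₁² + ½M₂R₂² = ½(2.03)(0.403)² + ½(4.83)(0.283)² = 0.3583 kg·m².
τ = F r = (17.6)(0.403) = 7.093 N·m.
α = τ/I = 7.093/0.3583 = 19.80 rad/s².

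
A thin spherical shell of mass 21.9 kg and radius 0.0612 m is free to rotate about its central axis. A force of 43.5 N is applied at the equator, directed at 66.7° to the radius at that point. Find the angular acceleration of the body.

I = (2/3)MR² = (2/3)(21.9)(0.0612)² = 0.05468 kg·m².
Only the tangential component produces torque: τ = F R sinθ = (43.5)(0.0612) sin 66.7° = 2.445 N·m.
From τ = Iα: α = 2.445/0.05468 = 44.71 rad/s².

α ≈ 44.7 rad/s²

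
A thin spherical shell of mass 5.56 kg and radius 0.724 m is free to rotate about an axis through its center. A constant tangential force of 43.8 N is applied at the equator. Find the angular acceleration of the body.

I = (2/3)MR² = (2/3)(5.56)(0.724)² = 1.943 kg·m².
τ = F R = (43.8)(0.724) = 31.71 N·m.
Newton's second law for rotation, τ = Iα, gives α = τ/I = 31.71/1.943 = 16.32 rad/s².

α ≈ 16.3 rad/s²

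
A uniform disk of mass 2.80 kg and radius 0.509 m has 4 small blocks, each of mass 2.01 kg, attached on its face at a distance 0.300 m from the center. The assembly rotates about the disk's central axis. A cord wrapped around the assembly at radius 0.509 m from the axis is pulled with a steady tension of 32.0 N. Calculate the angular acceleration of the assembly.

α ≈ 15.0 rad/s²

I_disk = ½MR² = ½(2.80)(0.509)² = 0.3627 kg·m².
I_blocks = 4·m·r² = 4(2.01)(0.300)² = 0.7236 kg·m².
Total I = 1.086 kg·m².
τ = F r = (32.0)(0.509) = 16.29 N·m.
α = τ/I = 16.29/1.086 = 14.99 rad/s².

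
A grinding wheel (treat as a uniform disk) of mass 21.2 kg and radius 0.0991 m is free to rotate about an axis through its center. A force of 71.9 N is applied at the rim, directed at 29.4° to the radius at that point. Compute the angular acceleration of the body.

α ≈ 33.6 rad/s²

I = ½MR² = (1/2)(21.2)(0.0991)² = 0.1041 kg·m².
Only the tangential component produces torque: τ = F R sinθ = (71.9)(0.0991) sin 29.4° = 3.498 N·m.
Newton's second law for rotation, τ = Iα, gives α = τ/I = 3.498/0.1041 = 33.60 rad/s².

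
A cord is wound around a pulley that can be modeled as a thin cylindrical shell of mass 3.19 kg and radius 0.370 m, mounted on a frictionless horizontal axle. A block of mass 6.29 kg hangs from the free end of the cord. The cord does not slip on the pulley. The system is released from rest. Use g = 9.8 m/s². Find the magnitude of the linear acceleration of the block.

I = MR² = (3.19)(0.370)² = 0.4367 kg·m².
Block: mg − T = ma. Pulley: TR = Iα. No-slip: a = αR, so T = (I/R²)a = 3.190·a.
Then mg = (m + 3.190)a, so a = (6.29)(9.8)/(6.29 + 3.190) = 6.502 m/s².

a ≈ 6.50 m/s²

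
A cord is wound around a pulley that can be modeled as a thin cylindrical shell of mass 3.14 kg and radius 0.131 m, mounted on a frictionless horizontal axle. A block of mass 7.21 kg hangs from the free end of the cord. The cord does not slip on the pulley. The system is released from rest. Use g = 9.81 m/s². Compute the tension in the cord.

T ≈ 21.5 N

I = MR² = (3.14)(0.131)² = 0.05389 kg·m².
Block: mg − T = ma. Pulley: TR = Iα. No-slip: a = αR, so T = (I/R²)a = 3.140·a.
Then mg = (m + 3.140)a, so a = (7.21)(9.81)/(7.21 + 3.140) = 6.834 m/s².
T = 3.140·a = 21.46 N.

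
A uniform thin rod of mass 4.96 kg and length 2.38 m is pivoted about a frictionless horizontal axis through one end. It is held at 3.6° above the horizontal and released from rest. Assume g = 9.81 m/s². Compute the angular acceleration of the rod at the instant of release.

About the pivot, I = (1/3)ML² = (1/3)(4.96)(2.38)² = 9.365 kg·m².
The weight acts at the center, a distance L/2 = 1.190 m from the pivot; τ = Mg(L/2) cos 3.6° = 57.79 N·m.
α = τ/I = 57.79/9.365 = 6.171 rad/s².
(Equivalently α = (3g/(2L)) cos 3.6° = 6.171 rad/s².)

α ≈ 6.17 rad/s²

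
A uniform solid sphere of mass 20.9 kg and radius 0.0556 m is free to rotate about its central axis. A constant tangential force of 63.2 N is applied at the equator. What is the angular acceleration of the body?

α ≈ 136 rad/s²

I = (2/5)MR² = (2/5)(20.9)(0.0556)² = 0.02584 kg·m².
τ = F R = (63.2)(0.0556) = 3.514 N·m.
From τ = Iα: α = 3.514/0.02584 = 136.0 rad/s².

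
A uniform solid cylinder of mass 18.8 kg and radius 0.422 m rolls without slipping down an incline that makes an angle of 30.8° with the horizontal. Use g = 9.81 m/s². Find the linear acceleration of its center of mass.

Translation along the incline: Mg sinθ − f = Ma.
Rotation about the center: fR = Iα with I = ½MR². No-slip gives a = αR, so f = (I/R²)a = (1/2)M a.
Substituting: Mg sinθ = (1 + 0.5000)Ma, so a = g sinθ/(1 + 0.5000) = (9.81) sin 30.8° / 1.500 = 3.349 m/s².

a ≈ 3.35 m/s²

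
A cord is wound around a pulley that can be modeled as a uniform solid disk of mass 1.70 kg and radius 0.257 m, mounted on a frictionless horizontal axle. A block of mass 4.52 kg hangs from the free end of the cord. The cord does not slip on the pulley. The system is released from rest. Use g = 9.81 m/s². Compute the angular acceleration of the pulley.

I = ½MR² = (1/2)(1.70)(0.257)² = 0.05614 kg·m².
Block: mg − T = ma. Pulley: TR = Iα. No-slip: a = αR, so T = (I/R²)a = 0.8500·a.
Then mg = (m + 0.8500)a, so a = (4.52)(9.81)/(4.52 + 0.8500) = 8.257 m/s².
α = a/R = 8.257/0.257 = 32.13 rad/s².

α ≈ 32.1 rad/s²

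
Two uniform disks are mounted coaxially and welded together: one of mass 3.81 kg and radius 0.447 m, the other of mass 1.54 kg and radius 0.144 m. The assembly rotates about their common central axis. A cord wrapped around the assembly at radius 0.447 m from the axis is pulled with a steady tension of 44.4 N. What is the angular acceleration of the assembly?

I = ½M₁R₁² + ½M₂R₂² = ½(3.81)(0.447)² + ½(1.54)(0.144)² = 0.3966 kg·m².
τ = F r = (44.4)(0.447) = 19.85 N·m.
α = τ/I = 19.85/0.3966 = 50.04 rad/s².

α ≈ 50.0 rad/s²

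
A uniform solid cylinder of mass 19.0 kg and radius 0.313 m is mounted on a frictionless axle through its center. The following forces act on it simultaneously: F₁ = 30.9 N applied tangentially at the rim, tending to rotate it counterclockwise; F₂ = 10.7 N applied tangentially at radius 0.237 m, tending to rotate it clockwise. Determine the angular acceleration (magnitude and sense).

I = ½MR² = (1/2)(19.0)(0.313)² = 0.9307 kg·m².
Taking counterclockwise as positive: τ₁ = +(30.9)(0.313) = +9.672 N·m; τ₂ = −(10.7)(0.237) = −2.536 N·m.
Net torque τ = 7.136 N·m.
α = τ/I = 7.136/0.9307 = 7.667 rad/s².

α ≈ 7.67 rad/s², counterclockwise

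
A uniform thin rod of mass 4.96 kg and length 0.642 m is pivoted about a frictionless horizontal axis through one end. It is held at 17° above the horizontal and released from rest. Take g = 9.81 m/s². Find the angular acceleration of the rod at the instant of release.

About the pivot, I = (1/3)ML² = (1/3)(4.96)(0.642)² = 0.6814 kg·m².
The weight acts at the center, a distance L/2 = 0.3210 m from the pivot; τ = Mg(L/2) cos 17° = 14.94 N·m.
α = τ/I = 14.94/0.6814 = 21.92 rad/s².

α ≈ 21.9 rad/s²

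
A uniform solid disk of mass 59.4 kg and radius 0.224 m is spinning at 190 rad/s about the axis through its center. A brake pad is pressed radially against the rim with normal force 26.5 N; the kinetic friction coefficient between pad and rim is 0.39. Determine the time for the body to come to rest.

I = ½MR² = (1/2)(59.4)(0.224)² = 1.490 kg·m².
Friction force f = μN = (0.39)(26.5) = 10.34 N at the rim; torque magnitude τ = fR = 2.315 N·m, opposing ω.
|α| = τ/I = 2.315/1.490 = 1.553 rad/s² (deceleration).
0 = ω₀ − |α|t ⇒ t = ω₀/|α| = 190/1.553 = 122.3 s.

t ≈ 122 s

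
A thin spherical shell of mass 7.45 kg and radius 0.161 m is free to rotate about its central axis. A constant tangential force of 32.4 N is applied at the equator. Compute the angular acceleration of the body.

α ≈ 40.5 rad/s²

I = (2/3)MR² = (2/3)(7.45)(0.161)² = 0.1287 kg·m².
τ = F R = (32.4)(0.161) = 5.216 N·m.
From τ = Iα: α = 5.216/0.1287 = 40.52 rad/s².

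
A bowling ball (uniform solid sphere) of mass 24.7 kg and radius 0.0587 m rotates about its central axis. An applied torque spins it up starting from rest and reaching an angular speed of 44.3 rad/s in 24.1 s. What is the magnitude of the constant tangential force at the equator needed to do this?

I = (2/5)MR² = (2/5)(24.7)(0.0587)² = 0.03404 kg·m².
α = Δω/Δt = (44.3 − 0)/24.1 = 1.838 rad/s².
The required torque is τ = Iα = (0.03404)(1.838) = 0.06258 N·m.
A tangential force at the equator gives τ = FR, so F = τ/R = 0.06258/0.0587 = 1.066 N.

F ≈ 1.07 N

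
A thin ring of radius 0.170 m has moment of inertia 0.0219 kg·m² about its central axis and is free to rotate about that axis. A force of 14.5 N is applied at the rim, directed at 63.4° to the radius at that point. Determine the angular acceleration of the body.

α ≈ 101 rad/s²

Only the tangential component produces torque: τ = F R sinθ = (14.5)(0.170) sin 63.4° = 2.204 N·m.
From τ = Iα: α = 2.204/0.02190 = 100.6 rad/s².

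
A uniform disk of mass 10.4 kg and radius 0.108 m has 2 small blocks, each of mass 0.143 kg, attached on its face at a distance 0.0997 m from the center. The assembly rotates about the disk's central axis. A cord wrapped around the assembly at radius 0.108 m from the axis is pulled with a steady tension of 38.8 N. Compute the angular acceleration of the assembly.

I_disk = ½MR² = ½(10.4)(0.108)² = 0.06065 kg·m².
I_blocks = 2·m·r² = 2(0.143)(0.0997)² = 0.002843 kg·m².
Total I = 0.06350 kg·m².
τ = F r = (38.8)(0.108) = 4.190 N·m.
α = τ/I = 4.190/0.06350 = 66.00 rad/s².

α ≈ 66.0 rad/s²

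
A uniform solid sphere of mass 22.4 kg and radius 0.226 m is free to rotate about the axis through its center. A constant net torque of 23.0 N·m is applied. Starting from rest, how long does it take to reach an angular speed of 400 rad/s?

I = (2/5)MR² = (2/5)(22.4)(0.226)² = 0.4576 kg·m².
α = τ/I = 23.0/0.4576 = 50.26 rad/s².
ω = αt ⇒ t = ω/α = 400/50.26 = 7.959 s.

t ≈ 7.96 s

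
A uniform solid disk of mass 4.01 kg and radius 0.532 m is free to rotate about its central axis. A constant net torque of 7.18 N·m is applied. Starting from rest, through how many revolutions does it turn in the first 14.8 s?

≈ 221 revolutions

I = ½MR² = (1/2)(4.01)(0.532)² = 0.5675 kg·m².
α = τ/I = 7.18/0.5675 = 12.65 rad/s².
θ = ½αt² = ½(12.65)(14.8)² = 1386 rad.
Revolutions = θ/(2π) = 220.5.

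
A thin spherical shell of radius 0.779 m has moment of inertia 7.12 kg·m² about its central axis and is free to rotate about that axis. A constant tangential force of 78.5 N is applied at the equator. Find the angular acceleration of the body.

α ≈ 8.59 rad/s²

τ = F R = (78.5)(0.779) = 61.15 N·m.
From τ = Iα: α = 61.15/7.120 = 8.589 rad/s².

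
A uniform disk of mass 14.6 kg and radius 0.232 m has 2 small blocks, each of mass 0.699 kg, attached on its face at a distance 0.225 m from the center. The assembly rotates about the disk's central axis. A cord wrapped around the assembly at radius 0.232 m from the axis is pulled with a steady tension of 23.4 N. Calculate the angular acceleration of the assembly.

α ≈ 11.7 rad/s²

I_disk = ½MR² = ½(14.6)(0.232)² = 0.3929 kg·m².
I_blocks = 2·m·r² = 2(0.699)(0.225)² = 0.07077 kg·m².
Total I = 0.4637 kg·m².
τ = F r = (23.4)(0.232) = 5.429 N·m.
α = τ/I = 5.429/0.4637 = 11.71 rad/s².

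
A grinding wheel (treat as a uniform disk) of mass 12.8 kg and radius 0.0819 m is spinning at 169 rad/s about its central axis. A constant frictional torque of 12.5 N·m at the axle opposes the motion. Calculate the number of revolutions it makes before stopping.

≈ 7.81 revolutions

I = ½MR² = (1/2)(12.8)(0.0819)² = 0.04293 kg·m².
The net torque has magnitude 12.5 N·m, opposing ω.
|α| = τ/I = 12.50/0.04293 = 291.2 rad/s² (deceleration).
ω² = ω₀² − 2|α|θ with ω = 0 ⇒ θ = ω₀²/(2|α|) = 49.04 rad = 7.806 rev.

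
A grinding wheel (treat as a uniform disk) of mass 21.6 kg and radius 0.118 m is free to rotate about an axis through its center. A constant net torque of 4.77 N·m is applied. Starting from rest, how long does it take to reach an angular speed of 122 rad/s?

I = ½MR² = (1/2)(21.6)(0.118)² = 0.1504 kg·m².
α = τ/I = 4.77/0.1504 = 31.72 rad/s².
ω = αt ⇒ t = ω/α = 122/31.72 = 3.846 s.

t ≈ 3.85 s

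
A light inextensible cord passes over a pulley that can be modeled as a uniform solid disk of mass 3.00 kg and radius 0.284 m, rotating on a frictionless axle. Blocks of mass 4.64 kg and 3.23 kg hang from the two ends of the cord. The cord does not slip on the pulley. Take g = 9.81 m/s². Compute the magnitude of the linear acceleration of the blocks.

I = ½MR² = (1/2)(3.00)(0.284)² = 0.1210 kg·m².
Heavier block: m₁g − T₁ = m₁a. Lighter block: T₂ − m₂g = m₂a.
Pulley: (T₁ − T₂)R = Iα = I(a/R), so T₁ − T₂ = (I/R²)a = (1/2)M_p a = 1.500·a.
Adding the three: (m₁ − m₂)g = (m₁ + m₂ + 1.500)a, so a = (4.64 − 3.23)(9.81)/(4.64 + 3.23 + 1.500) = 1.476 m/s².

a ≈ 1.48 m/s²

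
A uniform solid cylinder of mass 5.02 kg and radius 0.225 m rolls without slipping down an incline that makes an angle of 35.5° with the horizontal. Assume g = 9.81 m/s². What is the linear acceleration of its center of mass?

Translation along the incline: Mg sinθ − f = Ma.
Rotation about the center: fR = Iα with I = ½MR². No-slip gives a = αR, so f = (I/R²)a = (1/2)M a.
Substituting: Mg sinθ = (1 + 0.5000)Ma, so a = g sinθ/(1 + 0.5000) = (9.81) sin 35.5° / 1.500 = 3.798 m/s².

a ≈ 3.80 m/s²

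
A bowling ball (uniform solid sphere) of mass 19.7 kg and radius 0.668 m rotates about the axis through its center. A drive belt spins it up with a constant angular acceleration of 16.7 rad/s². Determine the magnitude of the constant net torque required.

τ ≈ 58.7 N·m

I = (2/5)MR² = (2/5)(19.7)(0.668)² = 3.516 kg·m².
τ = Iα = (3.516)(16.70) = 58.72 N·m.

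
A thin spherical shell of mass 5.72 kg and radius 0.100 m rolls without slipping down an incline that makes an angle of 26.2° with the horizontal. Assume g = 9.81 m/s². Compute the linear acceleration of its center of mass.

Translation along the incline: Mg sinθ − f = Ma.
Rotation about the center: fR = Iα with I = (2/3)MR². No-slip gives a = αR, so f = (I/R²)a = (2/3)M a.
Substituting: Mg sinθ = (1 + 0.6667)Ma, so a = g sinθ/(1 + 0.6667) = (9.81) sin 26.2° / 1.667 = 2.599 m/s².

a ≈ 2.60 m/s²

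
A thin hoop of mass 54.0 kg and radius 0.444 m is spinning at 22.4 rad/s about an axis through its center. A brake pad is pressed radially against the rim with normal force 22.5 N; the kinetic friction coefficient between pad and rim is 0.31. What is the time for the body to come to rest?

I = MR² = (54.0)(0.444)² = 10.65 kg·m².
Friction force f = μN = (0.31)(22.5) = 6.975 N at the rim; torque magnitude τ = fR = 3.097 N·m, opposing ω.
|α| = τ/I = 3.097/10.65 = 0.2909 rad/s² (deceleration).
0 = ω₀ − |α|t ⇒ t = ω₀/|α| = 22.4/0.2909 = 77.00 s.

t ≈ 77.0 s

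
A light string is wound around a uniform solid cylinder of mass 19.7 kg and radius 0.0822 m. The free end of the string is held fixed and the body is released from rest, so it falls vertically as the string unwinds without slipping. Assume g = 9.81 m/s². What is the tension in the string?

Translation: Mg − T = Ma. Rotation about the center: TR = Iα with I = ½MR².
With a = αR: T = (I/R²)a = (1/2)M a, so Mg = (1 + 0.5000)Ma.
a = g/(1 + 0.5000) = 9.81/1.500 = 6.540 m/s².
T = 0.5000·M·a = (0.5000)(19.7)(6.540) = 64.42 N.

T ≈ 64.4 N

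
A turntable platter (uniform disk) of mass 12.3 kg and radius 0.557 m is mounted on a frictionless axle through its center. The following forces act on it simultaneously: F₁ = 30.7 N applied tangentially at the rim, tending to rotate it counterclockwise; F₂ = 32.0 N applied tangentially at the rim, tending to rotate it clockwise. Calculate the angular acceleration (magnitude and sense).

α ≈ 0.380 rad/s², clockwise

I = ½MR² = (1/2)(12.3)(0.557)² = 1.908 kg·m².
Taking counterclockwise as positive: τ₁ = +(30.7)(0.557) = +17.10 N·m; τ₂ = −(32.0)(0.557) = −17.82 N·m.
Net torque τ = -0.7241 N·m.
α = τ/I = -0.7241/1.908 = -0.3795 rad/s².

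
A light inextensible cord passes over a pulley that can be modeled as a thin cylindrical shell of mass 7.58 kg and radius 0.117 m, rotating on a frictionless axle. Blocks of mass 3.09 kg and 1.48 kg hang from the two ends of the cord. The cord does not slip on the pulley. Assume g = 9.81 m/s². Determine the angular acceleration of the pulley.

I = MR² = (7.58)(0.117)² = 0.1038 kg·m².
Heavier block: m₁g − T₁ = m₁a. Lighter block: T₂ − m₂g = m₂a.
Pulley: (T₁ − T₂)R = Iα = I(a/R), so T₁ − T₂ = (I/R²)a = 1·M_p a = 7.580·a.
Adding the three: (m₁ − m₂)g = (m₁ + m₂ + 7.580)a, so a = (3.09 − 1.48)(9.81)/(3.09 + 1.48 + 7.580) = 1.300 m/s².
α = a/R = 1.300/0.117 = 11.11 rad/s².

α ≈ 11.1 rad/s²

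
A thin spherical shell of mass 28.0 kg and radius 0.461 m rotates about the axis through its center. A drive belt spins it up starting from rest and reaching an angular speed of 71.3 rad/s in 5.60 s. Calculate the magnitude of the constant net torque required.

τ ≈ 50.5 N·m

I = (2/3)MR² = (2/3)(28.0)(0.461)² = 3.967 kg·m².
α = Δω/Δt = (71.3 − 0)/5.60 = 12.73 rad/s².
τ = Iα = (3.967)(12.73) = 50.51 N·m.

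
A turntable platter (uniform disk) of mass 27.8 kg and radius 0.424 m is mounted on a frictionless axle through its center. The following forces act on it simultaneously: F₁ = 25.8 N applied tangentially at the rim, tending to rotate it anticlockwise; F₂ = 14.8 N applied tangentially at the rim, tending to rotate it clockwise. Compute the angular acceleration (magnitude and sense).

I = ½MR² = (1/2)(27.8)(0.424)² = 2.499 kg·m².
Taking anticlockwise as positive: τ₁ = +(25.8)(0.424) = +10.94 N·m; τ₂ = −(14.8)(0.424) = −6.275 N·m.
Net torque τ = 4.664 N·m.
α = τ/I = 4.664/2.499 = 1.866 rad/s².

α ≈ 1.87 rad/s², anticlockwise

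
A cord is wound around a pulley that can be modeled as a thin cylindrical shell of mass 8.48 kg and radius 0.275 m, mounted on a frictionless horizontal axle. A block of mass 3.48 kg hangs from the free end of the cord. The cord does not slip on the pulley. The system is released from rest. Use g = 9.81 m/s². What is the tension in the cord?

I = MR² = (8.48)(0.275)² = 0.6413 kg·m².
Block: mg − T = ma. Pulley: TR = Iα. No-slip: a = αR, so T = (I/R²)a = 8.480·a.
Then mg = (m + 8.480)a, so a = (3.48)(9.81)/(3.48 + 8.480) = 2.854 m/s².
T = 8.480·a = 24.21 N.

T ≈ 24.2 N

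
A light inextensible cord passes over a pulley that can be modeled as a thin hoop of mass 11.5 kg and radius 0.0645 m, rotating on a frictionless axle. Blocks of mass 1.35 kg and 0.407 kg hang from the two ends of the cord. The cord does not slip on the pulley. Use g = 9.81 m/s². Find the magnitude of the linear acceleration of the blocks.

I = MR² = (11.5)(0.0645)² = 0.04784 kg·m².
Heavier block: m₁g − T₁ = m₁a. Lighter block: T₂ − m₂g = m₂a.
Pulley: (T₁ − T₂)R = Iα = I(a/R), so T₁ − T₂ = (I/R²)a = 1·M_p a = 11.50·a.
Adding the three: (m₁ − m₂)g = (m₁ + m₂ + 11.50)a, so a = (1.35 − 0.407)(9.81)/(1.35 + 0.407 + 11.50) = 0.6978 m/s².

a ≈ 0.698 m/s²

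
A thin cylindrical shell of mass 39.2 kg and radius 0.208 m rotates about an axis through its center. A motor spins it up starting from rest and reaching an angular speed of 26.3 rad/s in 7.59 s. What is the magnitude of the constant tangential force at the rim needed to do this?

I = MR² = (39.2)(0.208)² = 1.696 kg·m².
α = Δω/Δt = (26.3 − 0)/7.59 = 3.465 rad/s².
The required torque is τ = Iα = (1.696)(3.465) = 5.877 N·m.
A tangential force at the rim gives τ = FR, so F = τ/R = 5.877/0.208 = 28.25 N.

F ≈ 28.3 N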